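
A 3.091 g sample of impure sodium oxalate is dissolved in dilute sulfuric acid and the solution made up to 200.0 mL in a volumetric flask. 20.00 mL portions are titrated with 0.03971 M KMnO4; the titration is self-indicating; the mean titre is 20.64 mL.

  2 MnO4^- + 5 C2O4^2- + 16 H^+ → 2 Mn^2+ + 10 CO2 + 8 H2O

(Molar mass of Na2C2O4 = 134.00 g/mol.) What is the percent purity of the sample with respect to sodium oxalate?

88.83 %

n(KMnO4) per titration = 0.02064 × 0.03971 = 8.196 × 10^-4 mol
From the 5:2 ratio, n(Na2C2O4) in each aliquot = 5/2 × 8.196 × 10^-4 = 2.049 × 10^-3 mol
n(Na2C2O4) in the whole flask = 2.049 × 10^-3 × 200.0/20.00 = 0.02049 mol
mass of Na2C2O4 = 0.02049 × 134.00 = 2.746 g
% Na2C2O4 = 2.746 / 3.091 × 100 = 88.83 %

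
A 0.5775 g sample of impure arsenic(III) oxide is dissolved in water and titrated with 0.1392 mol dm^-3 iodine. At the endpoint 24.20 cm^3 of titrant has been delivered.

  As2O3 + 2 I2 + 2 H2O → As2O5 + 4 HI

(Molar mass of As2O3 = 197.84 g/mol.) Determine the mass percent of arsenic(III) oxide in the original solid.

57.70 %

n(I2) = 0.02420 L × 0.1392 mol/L = 3.369 × 10^-3 mol
From the 1:2 ratio, n(As2O3) = 1/2 × 3.369 × 10^-3 = 1.684 × 10^-3 mol
mass of As2O3 = 1.684 × 10^-3 × 197.84 g/mol = 0.3332 g
% As2O3 = 0.3332 / 0.5775 × 100 = 57.70 %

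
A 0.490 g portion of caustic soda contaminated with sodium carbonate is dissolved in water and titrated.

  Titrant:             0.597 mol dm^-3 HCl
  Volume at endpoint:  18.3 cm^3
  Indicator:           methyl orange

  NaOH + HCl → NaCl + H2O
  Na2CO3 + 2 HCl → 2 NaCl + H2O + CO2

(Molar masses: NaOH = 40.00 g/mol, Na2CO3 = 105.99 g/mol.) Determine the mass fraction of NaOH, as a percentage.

55.9 %

n(HCl) = 0.0183 × 0.597 = 0.0109 mol
Let x = n(NaOH), y = n(Na2CO3).
Titrant: 1x + 2y = 0.0109;  mass: 40.00x + 105.99y = 0.490
Solving, x = 6.85 × 10^-3 mol, y = 2.04 × 10^-3 mol
mass of NaOH = 6.85 × 10^-3 × 40.00 = 0.274 g
% NaOH = 0.274 / 0.490 × 100 = 55.9 %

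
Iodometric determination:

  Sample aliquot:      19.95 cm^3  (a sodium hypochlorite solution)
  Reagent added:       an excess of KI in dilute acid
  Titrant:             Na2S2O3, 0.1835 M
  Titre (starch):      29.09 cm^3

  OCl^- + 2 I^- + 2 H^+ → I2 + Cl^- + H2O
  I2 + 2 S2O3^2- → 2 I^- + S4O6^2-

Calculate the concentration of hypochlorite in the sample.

n(S2O3^2-) = 0.02909 × 0.1835 = 5.338 × 10^-3 mol
n(I2) = n(S2O3^2-)/2 = 2.669 × 10^-3 mol
n(OCl^-) in the aliquot = 2.669 × 10^-3 mol (1:1 ratio)
[OCl^-] = 2.669 × 10^-3 / 0.01995 = 0.1338 mol/L

0.1338 M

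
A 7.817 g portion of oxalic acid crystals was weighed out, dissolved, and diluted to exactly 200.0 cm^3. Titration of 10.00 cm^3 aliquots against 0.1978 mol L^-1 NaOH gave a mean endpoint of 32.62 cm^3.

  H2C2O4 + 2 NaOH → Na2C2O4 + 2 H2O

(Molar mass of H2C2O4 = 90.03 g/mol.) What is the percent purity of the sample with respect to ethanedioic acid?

n(NaOH) per titration = 0.03262 × 0.1978 = 6.452 × 10^-3 mol
From the 1:2 ratio, n(H2C2O4) in each aliquot = 1/2 × 6.452 × 10^-3 = 3.226 × 10^-3 mol
n(H2C2O4) in the whole flask = 3.226 × 10^-3 × 200.0/10.00 = 0.06452 mol
mass of H2C2O4 = 0.06452 × 90.03 = 5.809 g
% H2C2O4 = 5.809 / 7.817 × 100 = 74.31 %

74.31 %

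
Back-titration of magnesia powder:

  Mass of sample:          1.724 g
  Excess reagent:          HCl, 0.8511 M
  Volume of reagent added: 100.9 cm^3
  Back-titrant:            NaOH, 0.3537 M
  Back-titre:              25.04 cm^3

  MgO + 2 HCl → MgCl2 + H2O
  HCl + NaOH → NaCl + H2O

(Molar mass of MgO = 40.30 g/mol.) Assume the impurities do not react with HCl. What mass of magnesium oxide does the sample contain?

n(HCl) added = 0.1009 × 0.8511 = 0.08588 mol
n(NaOH) used in back-titration = 0.02504 × 0.3537 = 8.857 × 10^-3 mol
n(HCl) left over = 8.857 × 10^-3 mol (1:1 ratio)
n(HCl) consumed by analyte = 0.08588 − 8.857 × 10^-3 = 0.07702 mol
From the 1:2 ratio, n(MgO) = 1/2 × 0.07702 = 0.03851 mol
mass of MgO = 0.03851 × 40.30 = 1.552 g

1.552 g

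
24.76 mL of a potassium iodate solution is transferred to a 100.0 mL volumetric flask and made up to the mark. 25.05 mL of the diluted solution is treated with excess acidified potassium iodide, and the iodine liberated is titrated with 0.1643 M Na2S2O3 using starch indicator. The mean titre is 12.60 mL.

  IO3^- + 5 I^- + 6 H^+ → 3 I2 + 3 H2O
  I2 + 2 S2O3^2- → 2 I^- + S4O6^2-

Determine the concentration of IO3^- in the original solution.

0.05563 M

n(S2O3^2-) = 0.01260 × 0.1643 = 2.070 × 10^-3 mol
n(I2) = n(S2O3^2-)/2 = 1.035 × 10^-3 mol
From the 1:3 ratio, n(IO3^-) in the aliquot = 1/3 × 1.035 × 10^-3 = 3.450 × 10^-4 mol
[IO3^-]_dilute = 3.450 × 10^-4 / 0.02505 = 0.01377 mol/L
[IO3^-]_original = 0.01377 × 100.0/24.76 = 0.05563 mol/L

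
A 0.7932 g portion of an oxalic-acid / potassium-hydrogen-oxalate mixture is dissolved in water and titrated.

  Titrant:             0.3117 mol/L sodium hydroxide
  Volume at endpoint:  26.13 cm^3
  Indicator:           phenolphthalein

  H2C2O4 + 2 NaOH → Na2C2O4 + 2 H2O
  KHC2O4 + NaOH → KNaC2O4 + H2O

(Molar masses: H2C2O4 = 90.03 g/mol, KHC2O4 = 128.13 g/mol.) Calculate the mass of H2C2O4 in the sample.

0.1356 g

n(NaOH) = 0.02613 × 0.3117 = 8.145 × 10^-3 mol
Let x = n(H2C2O4), y = n(KHC2O4).
Titrant: 2x + 1y = 8.145 × 10^-3;  mass: 90.03x + 128.13y = 0.7932
Solving, x = 1.506 × 10^-3 mol, y = 5.132 × 10^-3 mol
mass of H2C2O4 = 1.506 × 10^-3 × 90.03 = 0.1356 g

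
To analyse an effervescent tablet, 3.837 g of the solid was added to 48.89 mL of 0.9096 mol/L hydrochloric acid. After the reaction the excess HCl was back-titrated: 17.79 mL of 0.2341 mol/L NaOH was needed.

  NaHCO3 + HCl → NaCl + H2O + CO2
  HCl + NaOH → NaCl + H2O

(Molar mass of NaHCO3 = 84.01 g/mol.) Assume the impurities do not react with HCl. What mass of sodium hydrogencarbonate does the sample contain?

n(HCl) added = 0.04889 × 0.9096 = 0.04447 mol
n(NaOH) used in back-titration = 0.01779 × 0.2341 = 4.165 × 10^-3 mol
n(HCl) left over = 4.165 × 10^-3 mol (1:1 ratio)
n(HCl) consumed by analyte = 0.04447 − 4.165 × 10^-3 = 0.04031 mol
n(NaHCO3) = 0.04031 mol (1:1 ratio)
mass of NaHCO3 = 0.04031 × 84.01 = 3.386 g

3.386 g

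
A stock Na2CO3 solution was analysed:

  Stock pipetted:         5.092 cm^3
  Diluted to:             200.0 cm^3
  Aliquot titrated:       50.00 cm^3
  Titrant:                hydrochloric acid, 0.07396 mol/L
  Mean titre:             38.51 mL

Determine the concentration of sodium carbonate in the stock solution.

Na2CO3 + 2 HCl → 2 NaCl + H2O + CO2
n(HCl) = 0.03851 × 0.07396 = 2.848 × 10^-3 mol
From the 1:2 ratio, n(Na2CO3) in the aliquot = 1/2 × 2.848 × 10^-3 = 1.424 × 10^-3 mol
[Na2CO3]_dilute = 1.424 × 10^-3 / 0.05000 = 0.02848 mol/L
Dilution factor = 200.0 / 5.092 = 39.28
[Na2CO3]_stock = 0.02848 × 39.28 = 1.119 mol/L

1.119 mol/L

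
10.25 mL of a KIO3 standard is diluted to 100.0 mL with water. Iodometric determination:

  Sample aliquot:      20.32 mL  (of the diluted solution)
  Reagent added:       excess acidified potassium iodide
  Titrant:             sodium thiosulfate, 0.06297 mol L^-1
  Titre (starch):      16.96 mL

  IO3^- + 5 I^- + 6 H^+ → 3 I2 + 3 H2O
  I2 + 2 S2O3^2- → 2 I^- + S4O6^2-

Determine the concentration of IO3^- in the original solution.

n(S2O3^2-) = 0.01696 × 0.06297 = 1.068 × 10^-3 mol
n(I2) = n(S2O3^2-)/2 = 5.340 × 10^-4 mol
From the 1:3 ratio, n(IO3^-) in the aliquot = 1/3 × 5.340 × 10^-4 = 1.780 × 10^-4 mol
[IO3^-]_dilute = 1.780 × 10^-4 / 0.02032 = 0.008760 mol/L
[IO3^-]_original = 0.008760 × 100.0/10.25 = 0.08546 mol/L

0.08546 mol/L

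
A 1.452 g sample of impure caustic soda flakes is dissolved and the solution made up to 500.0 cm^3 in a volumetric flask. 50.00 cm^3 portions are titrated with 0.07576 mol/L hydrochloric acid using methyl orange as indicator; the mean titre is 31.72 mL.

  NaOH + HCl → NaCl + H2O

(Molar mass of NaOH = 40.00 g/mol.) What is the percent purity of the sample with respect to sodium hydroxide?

n(HCl) per titration = 0.03172 × 0.07576 = 2.403 × 10^-3 mol
n(NaOH) in each aliquot = 2.403 × 10^-3 mol (1:1 ratio)
n(NaOH) in the whole flask = 2.403 × 10^-3 × 500.0/50.00 = 0.02403 mol
mass of NaOH = 0.02403 × 40.00 = 0.9612 g
% NaOH = 0.9612 / 1.452 × 100 = 66.20 %

66.20 %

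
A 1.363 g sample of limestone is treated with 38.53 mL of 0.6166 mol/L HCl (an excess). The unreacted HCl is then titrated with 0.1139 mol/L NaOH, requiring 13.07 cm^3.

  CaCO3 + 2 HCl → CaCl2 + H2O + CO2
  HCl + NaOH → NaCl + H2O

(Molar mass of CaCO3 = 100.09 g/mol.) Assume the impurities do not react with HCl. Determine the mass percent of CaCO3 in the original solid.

n(HCl) added = 0.03853 × 0.6166 = 0.02376 mol
n(NaOH) used in back-titration = 0.01307 × 0.1139 = 1.489 × 10^-3 mol
n(HCl) left over = 1.489 × 10^-3 mol (1:1 ratio)
n(HCl) consumed by analyte = 0.02376 − 1.489 × 10^-3 = 0.02227 mol
From the 1:2 ratio, n(CaCO3) = 1/2 × 0.02227 = 0.01113 mol
mass of CaCO3 = 0.01113 × 100.09 = 1.114 g
% CaCO3 = 1.114 / 1.363 × 100 = 81.76 %

81.76 %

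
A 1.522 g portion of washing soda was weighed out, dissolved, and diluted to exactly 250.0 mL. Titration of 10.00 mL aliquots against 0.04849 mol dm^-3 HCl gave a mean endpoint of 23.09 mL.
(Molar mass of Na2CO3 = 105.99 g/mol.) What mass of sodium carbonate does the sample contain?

1.483 g

Na2CO3 + 2 HCl → 2 NaCl + H2O + CO2
n(HCl) per titration = 0.02309 × 0.04849 = 1.120 × 10^-3 mol
From the 1:2 ratio, n(Na2CO3) in each aliquot = 1/2 × 1.120 × 10^-3 = 5.598 × 10^-4 mol
n(Na2CO3) in the whole flask = 5.598 × 10^-4 × 250.0/10.00 = 0.01400 mol
mass of Na2CO3 = 0.01400 × 105.99 = 1.483 g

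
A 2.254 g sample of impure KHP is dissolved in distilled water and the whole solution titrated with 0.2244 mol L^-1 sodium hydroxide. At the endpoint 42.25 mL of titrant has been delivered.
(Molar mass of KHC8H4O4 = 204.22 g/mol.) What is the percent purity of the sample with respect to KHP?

85.90 %

KHC8H4O4 + NaOH → KNaC8H4O4 + H2O
n(NaOH) = 0.04225 L × 0.2244 mol/L = 9.481 × 10^-3 mol
n(KHC8H4O4) = 9.481 × 10^-3 mol (1:1 ratio)
mass of KHC8H4O4 = 9.481 × 10^-3 × 204.22 g/mol = 1.936 g
% KHC8H4O4 = 1.936 / 2.254 × 100 = 85.90 %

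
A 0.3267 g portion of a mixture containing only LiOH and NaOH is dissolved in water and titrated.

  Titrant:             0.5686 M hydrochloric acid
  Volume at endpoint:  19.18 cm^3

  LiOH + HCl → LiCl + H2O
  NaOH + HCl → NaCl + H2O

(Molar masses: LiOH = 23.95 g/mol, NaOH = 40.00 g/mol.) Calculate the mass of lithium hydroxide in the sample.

n(HCl) = 0.01918 × 0.5686 = 0.01091 mol
Let x = n(LiOH), y = n(NaOH).
Titrant: 1x + 1y = 0.01091;  mass: 23.95x + 40.00y = 0.3267
Solving, x = 6.824 × 10^-3 mol, y = 4.081 × 10^-3 mol
mass of LiOH = 6.824 × 10^-3 × 23.95 = 0.1634 g

0.1634 g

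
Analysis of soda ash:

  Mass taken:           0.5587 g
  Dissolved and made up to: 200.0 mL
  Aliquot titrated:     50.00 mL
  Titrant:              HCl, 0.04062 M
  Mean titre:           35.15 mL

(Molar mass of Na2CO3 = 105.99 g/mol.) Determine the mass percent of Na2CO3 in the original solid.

54.17 %

Na2CO3 + 2 HCl → 2 NaCl + H2O + CO2
n(HCl) per titration = 0.03515 × 0.04062 = 1.428 × 10^-3 mol
From the 1:2 ratio, n(Na2CO3) in each aliquot = 1/2 × 1.428 × 10^-3 = 7.139 × 10^-4 mol
n(Na2CO3) in the whole flask = 7.139 × 10^-4 × 200.0/50.00 = 2.856 × 10^-3 mol
mass of Na2CO3 = 2.856 × 10^-3 × 105.99 = 0.3027 g
% Na2CO3 = 0.3027 / 0.5587 × 100 = 54.17 %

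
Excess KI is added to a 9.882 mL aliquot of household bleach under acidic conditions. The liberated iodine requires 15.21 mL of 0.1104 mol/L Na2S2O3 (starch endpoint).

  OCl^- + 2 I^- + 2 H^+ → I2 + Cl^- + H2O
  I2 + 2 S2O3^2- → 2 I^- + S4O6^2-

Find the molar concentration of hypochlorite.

0.08496 mol/L

n(S2O3^2-) = 0.01521 × 0.1104 = 1.679 × 10^-3 mol
n(I2) = n(S2O3^2-)/2 = 8.396 × 10^-4 mol
n(OCl^-) in the aliquot = 8.396 × 10^-4 mol (1:1 ratio)
[OCl^-] = 8.396 × 10^-4 / 0.009882 = 0.08496 mol/L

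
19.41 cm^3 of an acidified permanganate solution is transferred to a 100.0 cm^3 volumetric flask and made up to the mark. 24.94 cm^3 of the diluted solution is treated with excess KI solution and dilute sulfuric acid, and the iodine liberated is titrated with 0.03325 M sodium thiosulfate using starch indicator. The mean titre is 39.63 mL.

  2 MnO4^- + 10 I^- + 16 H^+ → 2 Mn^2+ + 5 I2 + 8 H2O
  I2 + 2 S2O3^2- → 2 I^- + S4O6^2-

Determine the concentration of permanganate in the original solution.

0.05444 M

n(S2O3^2-) = 0.03963 × 0.03325 = 1.318 × 10^-3 mol
n(I2) = n(S2O3^2-)/2 = 6.588 × 10^-4 mol
From the 2:5 ratio, n(MnO4^-) in the aliquot = 2/5 × 6.588 × 10^-4 = 2.635 × 10^-4 mol
[MnO4^-]_dilute = 2.635 × 10^-4 / 0.02494 = 0.01057 mol/L
[MnO4^-]_original = 0.01057 × 100.0/19.41 = 0.05444 mol/L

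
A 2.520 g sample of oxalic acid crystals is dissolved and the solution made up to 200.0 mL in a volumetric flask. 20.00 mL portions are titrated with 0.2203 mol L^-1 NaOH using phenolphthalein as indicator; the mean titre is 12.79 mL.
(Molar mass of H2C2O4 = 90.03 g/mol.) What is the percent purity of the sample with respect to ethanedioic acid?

50.33 %

H2C2O4 + 2 NaOH → Na2C2O4 + 2 H2O
n(NaOH) per titration = 0.01279 × 0.2203 = 2.818 × 10^-3 mol
From the 1:2 ratio, n(H2C2O4) in each aliquot = 1/2 × 2.818 × 10^-3 = 1.409 × 10^-3 mol
n(H2C2O4) in the whole flask = 1.409 × 10^-3 × 200.0/20.00 = 0.01409 mol
mass of H2C2O4 = 0.01409 × 90.03 = 1.268 g
% H2C2O4 = 1.268 / 2.520 × 100 = 50.33 %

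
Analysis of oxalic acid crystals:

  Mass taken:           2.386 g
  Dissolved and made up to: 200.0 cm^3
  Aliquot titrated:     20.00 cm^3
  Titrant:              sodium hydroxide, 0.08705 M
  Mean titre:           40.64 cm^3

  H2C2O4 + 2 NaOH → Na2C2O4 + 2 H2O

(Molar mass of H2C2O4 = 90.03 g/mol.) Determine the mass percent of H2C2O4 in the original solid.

n(NaOH) per titration = 0.04064 × 0.08705 = 3.538 × 10^-3 mol
From the 1:2 ratio, n(H2C2O4) in each aliquot = 1/2 × 3.538 × 10^-3 = 1.769 × 10^-3 mol
n(H2C2O4) in the whole flask = 1.769 × 10^-3 × 200.0/20.00 = 0.01769 mol
mass of H2C2O4 = 0.01769 × 90.03 = 1.593 g
% H2C2O4 = 1.593 / 2.386 × 100 = 66.74 %

66.74 %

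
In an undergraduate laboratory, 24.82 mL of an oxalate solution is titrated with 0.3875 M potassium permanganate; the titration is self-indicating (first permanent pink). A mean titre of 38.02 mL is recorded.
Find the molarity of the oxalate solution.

1.484 M

2 MnO4^- + 5 C2O4^2- + 16 H^+ → 2 Mn^2+ + 10 CO2 + 8 H2O
n(KMnO4) = 0.03802 L × 0.3875 mol/L = 0.01473 mol
From the 5:2 mole ratio, n(C2O4^2-) = 5/2 × 0.01473 = 0.03683 mol
[C2O4^2-] = 0.03683 mol / 0.02482 L = 1.484 mol/L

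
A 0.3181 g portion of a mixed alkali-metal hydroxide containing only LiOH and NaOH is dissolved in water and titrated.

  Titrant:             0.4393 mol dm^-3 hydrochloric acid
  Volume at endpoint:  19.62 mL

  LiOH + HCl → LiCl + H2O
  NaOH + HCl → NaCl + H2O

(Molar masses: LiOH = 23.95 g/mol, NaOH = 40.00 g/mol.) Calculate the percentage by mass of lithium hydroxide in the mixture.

12.51 %

n(HCl) = 0.01962 × 0.4393 = 8.619 × 10^-3 mol
Let x = n(LiOH), y = n(NaOH).
Titrant: 1x + 1y = 8.619 × 10^-3;  mass: 23.95x + 40.00y = 0.3181
Solving, x = 1.661 × 10^-3 mol, y = 6.958 × 10^-3 mol
mass of LiOH = 1.661 × 10^-3 × 23.95 = 0.03979 g
% LiOH = 0.03979 / 0.3181 × 100 = 12.51 %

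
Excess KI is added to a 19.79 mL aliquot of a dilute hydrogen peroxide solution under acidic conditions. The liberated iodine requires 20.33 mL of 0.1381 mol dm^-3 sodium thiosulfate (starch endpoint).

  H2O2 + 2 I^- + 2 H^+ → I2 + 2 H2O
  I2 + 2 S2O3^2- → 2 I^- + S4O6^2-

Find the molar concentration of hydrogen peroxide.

n(S2O3^2-) = 0.02033 × 0.1381 = 2.808 × 10^-3 mol
n(I2) = n(S2O3^2-)/2 = 1.404 × 10^-3 mol
n(H2O2) in the aliquot = 1.404 × 10^-3 mol (1:1 ratio)
[H2O2] = 1.404 × 10^-3 / 0.01979 = 0.07093 mol/L

0.07093 mol/L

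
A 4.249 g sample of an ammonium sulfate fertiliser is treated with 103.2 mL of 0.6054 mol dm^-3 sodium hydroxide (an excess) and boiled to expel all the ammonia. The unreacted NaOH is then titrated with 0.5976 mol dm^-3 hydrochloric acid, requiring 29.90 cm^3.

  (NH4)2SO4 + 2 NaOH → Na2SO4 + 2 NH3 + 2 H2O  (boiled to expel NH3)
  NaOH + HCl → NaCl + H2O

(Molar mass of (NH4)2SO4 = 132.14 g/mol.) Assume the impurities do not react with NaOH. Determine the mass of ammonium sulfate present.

n(NaOH) added = 0.1032 × 0.6054 = 0.06248 mol
n(HCl) used in back-titration = 0.02990 × 0.5976 = 0.01787 mol
n(NaOH) left over = 0.01787 mol (1:1 ratio)
n(NaOH) consumed by analyte = 0.06248 − 0.01787 = 0.04461 mol
From the 1:2 ratio, n((NH4)2SO4) = 1/2 × 0.04461 = 0.02230 mol
mass of (NH4)2SO4 = 0.02230 × 132.14 = 2.947 g

2.947 g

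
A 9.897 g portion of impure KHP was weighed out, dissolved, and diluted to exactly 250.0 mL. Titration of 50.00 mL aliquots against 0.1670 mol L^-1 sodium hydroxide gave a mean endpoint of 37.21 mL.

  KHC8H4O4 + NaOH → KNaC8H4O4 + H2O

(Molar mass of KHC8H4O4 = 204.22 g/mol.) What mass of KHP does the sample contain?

n(NaOH) per titration = 0.03721 × 0.1670 = 6.214 × 10^-3 mol
n(KHC8H4O4) in each aliquot = 6.214 × 10^-3 mol (1:1 ratio)
n(KHC8H4O4) in the whole flask = 6.214 × 10^-3 × 250.0/50.00 = 0.03107 mol
mass of KHC8H4O4 = 0.03107 × 204.22 = 6.345 g

6.345 g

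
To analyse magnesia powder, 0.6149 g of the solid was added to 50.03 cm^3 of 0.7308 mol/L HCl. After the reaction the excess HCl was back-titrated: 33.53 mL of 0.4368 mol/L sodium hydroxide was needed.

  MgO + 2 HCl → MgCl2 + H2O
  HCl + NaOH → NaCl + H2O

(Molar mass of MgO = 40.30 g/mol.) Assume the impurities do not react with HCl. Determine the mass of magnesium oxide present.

n(HCl) added = 0.05003 × 0.7308 = 0.03656 mol
n(NaOH) used in back-titration = 0.03353 × 0.4368 = 0.01465 mol
n(HCl) left over = 0.01465 mol (1:1 ratio)
n(HCl) consumed by analyte = 0.03656 − 0.01465 = 0.02192 mol
From the 1:2 ratio, n(MgO) = 1/2 × 0.02192 = 0.01096 mol
mass of MgO = 0.01096 × 40.30 = 0.4416 g

0.4416 g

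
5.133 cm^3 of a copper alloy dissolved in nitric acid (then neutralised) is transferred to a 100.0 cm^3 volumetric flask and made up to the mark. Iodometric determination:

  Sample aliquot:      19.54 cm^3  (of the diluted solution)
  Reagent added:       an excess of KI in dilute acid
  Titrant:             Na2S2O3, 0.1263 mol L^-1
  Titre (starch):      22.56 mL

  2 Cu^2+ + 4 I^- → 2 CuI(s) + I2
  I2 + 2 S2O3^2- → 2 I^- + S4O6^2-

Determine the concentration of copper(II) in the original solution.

n(S2O3^2-) = 0.02256 × 0.1263 = 2.849 × 10^-3 mol
n(I2) = n(S2O3^2-)/2 = 1.425 × 10^-3 mol
From the 2:1 ratio, n(Cu2+) in the aliquot = 2/1 × 1.425 × 10^-3 = 2.849 × 10^-3 mol
[Cu2+]_dilute = 2.849 × 10^-3 / 0.01954 = 0.1458 mol/L
[Cu2+]_original = 0.1458 × 100.0/5.133 = 2.841 mol/L

2.841 mol/L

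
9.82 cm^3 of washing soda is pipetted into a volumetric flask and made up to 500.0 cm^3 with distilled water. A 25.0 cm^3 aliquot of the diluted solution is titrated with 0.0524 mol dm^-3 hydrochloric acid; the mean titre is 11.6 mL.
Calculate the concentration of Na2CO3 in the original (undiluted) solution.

Na2CO3 + 2 HCl → 2 NaCl + H2O + CO2
n(HCl) = 0.0116 × 0.0524 = 6.08 × 10^-4 mol
From the 1:2 ratio, n(Na2CO3) in the aliquot = 1/2 × 6.08 × 10^-4 = 3.04 × 10^-4 mol
[Na2CO3]_dilute = 3.04 × 10^-4 / 0.0250 = 0.0122 mol/L
Dilution factor = 500.0 / 9.82 = 50.92
[Na2CO3]_stock = 0.0122 × 50.92 = 0.619 mol/L

0.619 mol/L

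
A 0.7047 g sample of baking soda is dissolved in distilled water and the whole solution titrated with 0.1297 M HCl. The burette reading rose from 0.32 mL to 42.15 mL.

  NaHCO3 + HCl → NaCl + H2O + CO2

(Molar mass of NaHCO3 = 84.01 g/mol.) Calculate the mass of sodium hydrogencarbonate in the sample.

0.4558 g

n(HCl) = 0.04183 L × 0.1297 mol/L = 5.425 × 10^-3 mol
n(NaHCO3) = 5.425 × 10^-3 mol (1:1 ratio)
mass of NaHCO3 = 5.425 × 10^-3 × 84.01 g/mol = 0.4558 g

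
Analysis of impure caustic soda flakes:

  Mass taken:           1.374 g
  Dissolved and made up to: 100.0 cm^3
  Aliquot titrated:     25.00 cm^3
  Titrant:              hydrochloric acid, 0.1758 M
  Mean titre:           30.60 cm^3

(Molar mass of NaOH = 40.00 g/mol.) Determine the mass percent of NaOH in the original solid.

62.64 %

NaOH + HCl → NaCl + H2O
n(HCl) per titration = 0.03060 × 0.1758 = 5.379 × 10^-3 mol
n(NaOH) in each aliquot = 5.379 × 10^-3 mol (1:1 ratio)
n(NaOH) in the whole flask = 5.379 × 10^-3 × 100.0/25.00 = 0.02152 mol
mass of NaOH = 0.02152 × 40.00 = 0.8607 g
% NaOH = 0.8607 / 1.374 × 100 = 62.64 %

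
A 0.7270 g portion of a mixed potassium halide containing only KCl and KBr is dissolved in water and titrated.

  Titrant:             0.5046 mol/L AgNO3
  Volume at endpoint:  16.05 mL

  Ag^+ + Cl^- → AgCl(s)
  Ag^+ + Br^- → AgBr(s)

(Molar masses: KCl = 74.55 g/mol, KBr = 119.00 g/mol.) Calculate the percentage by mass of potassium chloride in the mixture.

54.62 %

n(AgNO3) = 0.01605 × 0.5046 = 8.099 × 10^-3 mol
Let x = n(KCl), y = n(KBr).
Titrant: 1x + 1y = 8.099 × 10^-3;  mass: 74.55x + 119.00y = 0.7270
Solving, x = 5.326 × 10^-3 mol, y = 2.772 × 10^-3 mol
mass of KCl = 5.326 × 10^-3 × 74.55 = 0.3971 g
% KCl = 0.3971 / 0.7270 × 100 = 54.62 %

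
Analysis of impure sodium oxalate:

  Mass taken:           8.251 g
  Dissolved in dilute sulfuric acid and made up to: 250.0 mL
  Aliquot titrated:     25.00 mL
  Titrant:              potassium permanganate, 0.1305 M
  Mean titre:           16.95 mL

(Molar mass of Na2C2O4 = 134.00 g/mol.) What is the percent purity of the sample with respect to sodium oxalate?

2 MnO4^- + 5 C2O4^2- + 16 H^+ → 2 Mn^2+ + 10 CO2 + 8 H2O
n(KMnO4) per titration = 0.01695 × 0.1305 = 2.212 × 10^-3 mol
From the 5:2 ratio, n(Na2C2O4) in each aliquot = 5/2 × 2.212 × 10^-3 = 5.530 × 10^-3 mol
n(Na2C2O4) in the whole flask = 5.530 × 10^-3 × 250.0/25.00 = 0.05530 mol
mass of Na2C2O4 = 0.05530 × 134.00 = 7.410 g
% Na2C2O4 = 7.410 / 8.251 × 100 = 89.81 %

89.81 %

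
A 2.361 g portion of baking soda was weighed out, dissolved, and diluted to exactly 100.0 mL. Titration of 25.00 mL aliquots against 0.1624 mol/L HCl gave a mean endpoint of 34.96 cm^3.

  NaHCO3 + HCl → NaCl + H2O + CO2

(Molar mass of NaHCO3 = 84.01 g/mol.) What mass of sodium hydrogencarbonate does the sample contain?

1.908 g

n(HCl) per titration = 0.03496 × 0.1624 = 5.678 × 10^-3 mol
n(NaHCO3) in each aliquot = 5.678 × 10^-3 mol (1:1 ratio)
n(NaHCO3) in the whole flask = 5.678 × 10^-3 × 100.0/25.00 = 0.02271 mol
mass of NaHCO3 = 0.02271 × 84.01 = 1.908 g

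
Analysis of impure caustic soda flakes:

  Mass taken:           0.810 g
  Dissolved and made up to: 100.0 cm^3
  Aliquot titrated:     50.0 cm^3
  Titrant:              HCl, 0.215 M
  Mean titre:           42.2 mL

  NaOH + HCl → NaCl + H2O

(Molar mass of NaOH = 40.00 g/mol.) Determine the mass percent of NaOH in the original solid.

89.6 %

n(HCl) per titration = 0.0422 × 0.215 = 9.07 × 10^-3 mol
n(NaOH) in each aliquot = 9.07 × 10^-3 mol (1:1 ratio)
n(NaOH) in the whole flask = 9.07 × 10^-3 × 100.0/50.0 = 0.0181 mol
mass of NaOH = 0.0181 × 40.00 = 0.726 g
% NaOH = 0.726 / 0.810 × 100 = 89.6 %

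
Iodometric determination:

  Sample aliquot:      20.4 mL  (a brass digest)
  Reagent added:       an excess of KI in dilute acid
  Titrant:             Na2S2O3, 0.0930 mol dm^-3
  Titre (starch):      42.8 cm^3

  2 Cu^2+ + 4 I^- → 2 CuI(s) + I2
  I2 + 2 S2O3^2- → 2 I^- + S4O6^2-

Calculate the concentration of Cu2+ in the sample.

n(S2O3^2-) = 0.0428 × 0.0930 = 3.98 × 10^-3 mol
n(I2) = n(S2O3^2-)/2 = 1.99 × 10^-3 mol
From the 2:1 ratio, n(Cu2+) in the aliquot = 2/1 × 1.99 × 10^-3 = 3.98 × 10^-3 mol
[Cu2+] = 3.98 × 10^-3 / 0.0204 = 0.195 mol/L

0.195 mol/L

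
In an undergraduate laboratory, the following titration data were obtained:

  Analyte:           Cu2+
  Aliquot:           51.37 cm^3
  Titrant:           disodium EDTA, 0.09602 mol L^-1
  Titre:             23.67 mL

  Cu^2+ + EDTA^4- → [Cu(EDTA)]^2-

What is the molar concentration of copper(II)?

n(EDTA) = 0.02367 L × 0.09602 mol/L = 2.273 × 10^-3 mol
n(Cu2+) = 2.273 × 10^-3 mol (1:1 mole ratio)
[Cu2+] = 2.273 × 10^-3 mol / 0.05137 L = 0.04424 mol/L

0.04424 mol/L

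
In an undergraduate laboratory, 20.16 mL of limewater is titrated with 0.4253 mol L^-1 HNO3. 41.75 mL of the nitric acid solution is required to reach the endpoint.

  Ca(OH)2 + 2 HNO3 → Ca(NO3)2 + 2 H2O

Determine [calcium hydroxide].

n(HNO3) = 0.04175 L × 0.4253 mol/L = 0.01776 mol
From the 1:2 mole ratio, n(Ca(OH)2) = 1/2 × 0.01776 = 8.878 × 10^-3 mol
[Ca(OH)2] = 8.878 × 10^-3 mol / 0.02016 L = 0.4404 mol/L

0.4404 mol/L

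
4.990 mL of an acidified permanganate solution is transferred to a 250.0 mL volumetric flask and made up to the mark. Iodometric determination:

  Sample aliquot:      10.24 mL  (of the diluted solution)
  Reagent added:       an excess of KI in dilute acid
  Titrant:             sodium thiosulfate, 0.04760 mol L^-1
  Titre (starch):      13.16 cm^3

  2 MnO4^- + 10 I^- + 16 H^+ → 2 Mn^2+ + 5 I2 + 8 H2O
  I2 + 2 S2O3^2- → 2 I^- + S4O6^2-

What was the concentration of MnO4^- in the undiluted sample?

n(S2O3^2-) = 0.01316 × 0.04760 = 6.264 × 10^-4 mol
n(I2) = n(S2O3^2-)/2 = 3.132 × 10^-4 mol
From the 2:5 ratio, n(MnO4^-) in the aliquot = 2/5 × 3.132 × 10^-4 = 1.253 × 10^-4 mol
[MnO4^-]_dilute = 1.253 × 10^-4 / 0.01024 = 0.01223 mol/L
[MnO4^-]_original = 0.01223 × 250.0/4.990 = 0.6130 mol/L

0.6130 mol/L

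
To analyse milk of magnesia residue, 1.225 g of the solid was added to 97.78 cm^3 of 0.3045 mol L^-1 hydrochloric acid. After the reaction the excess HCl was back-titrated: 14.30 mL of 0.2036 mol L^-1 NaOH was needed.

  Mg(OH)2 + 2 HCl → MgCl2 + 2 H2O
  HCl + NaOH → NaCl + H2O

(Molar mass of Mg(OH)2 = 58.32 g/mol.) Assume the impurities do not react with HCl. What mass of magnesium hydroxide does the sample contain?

n(HCl) added = 0.09778 × 0.3045 = 0.02977 mol
n(NaOH) used in back-titration = 0.01430 × 0.2036 = 2.911 × 10^-3 mol
n(HCl) left over = 2.911 × 10^-3 mol (1:1 ratio)
n(HCl) consumed by analyte = 0.02977 − 2.911 × 10^-3 = 0.02686 mol
From the 1:2 ratio, n(Mg(OH)2) = 1/2 × 0.02686 = 0.01343 mol
mass of Mg(OH)2 = 0.01343 × 58.32 = 0.7833 g

0.7833 g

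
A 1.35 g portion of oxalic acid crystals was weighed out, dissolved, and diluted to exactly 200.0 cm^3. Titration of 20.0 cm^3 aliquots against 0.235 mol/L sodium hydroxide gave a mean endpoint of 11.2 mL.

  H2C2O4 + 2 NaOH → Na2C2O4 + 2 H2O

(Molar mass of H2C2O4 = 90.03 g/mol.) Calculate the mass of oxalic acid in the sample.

n(NaOH) per titration = 0.0112 × 0.235 = 2.63 × 10^-3 mol
From the 1:2 ratio, n(H2C2O4) in each aliquot = 1/2 × 2.63 × 10^-3 = 1.32 × 10^-3 mol
n(H2C2O4) in the whole flask = 1.32 × 10^-3 × 200.0/20.0 = 0.0132 mol
mass of H2C2O4 = 0.0132 × 90.03 = 1.18 g

1.18 g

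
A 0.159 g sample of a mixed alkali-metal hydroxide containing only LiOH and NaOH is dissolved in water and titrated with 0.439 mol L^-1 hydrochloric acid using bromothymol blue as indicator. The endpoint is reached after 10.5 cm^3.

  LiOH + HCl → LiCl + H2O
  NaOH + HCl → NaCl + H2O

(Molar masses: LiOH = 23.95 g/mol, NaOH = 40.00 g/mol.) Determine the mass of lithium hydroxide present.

n(HCl) = 0.0105 × 0.439 = 4.61 × 10^-3 mol
Let x = n(LiOH), y = n(NaOH).
Titrant: 1x + 1y = 4.61 × 10^-3;  mass: 23.95x + 40.00y = 0.159
Solving, x = 1.58 × 10^-3 mol, y = 3.03 × 10^-3 mol
mass of LiOH = 1.58 × 10^-3 × 23.95 = 0.0379 g

0.0379 g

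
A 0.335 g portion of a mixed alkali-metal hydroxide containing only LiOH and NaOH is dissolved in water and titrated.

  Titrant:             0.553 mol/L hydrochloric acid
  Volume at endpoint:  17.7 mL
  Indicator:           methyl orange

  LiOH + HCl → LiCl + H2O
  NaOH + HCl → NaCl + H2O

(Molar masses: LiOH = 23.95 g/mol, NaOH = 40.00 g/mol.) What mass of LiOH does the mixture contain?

n(HCl) = 0.0177 × 0.553 = 9.79 × 10^-3 mol
Let x = n(LiOH), y = n(NaOH).
Titrant: 1x + 1y = 9.79 × 10^-3;  mass: 23.95x + 40.00y = 0.335
Solving, x = 3.52 × 10^-3 mol, y = 6.27 × 10^-3 mol
mass of LiOH = 3.52 × 10^-3 × 23.95 = 0.0843 g

0.0843 g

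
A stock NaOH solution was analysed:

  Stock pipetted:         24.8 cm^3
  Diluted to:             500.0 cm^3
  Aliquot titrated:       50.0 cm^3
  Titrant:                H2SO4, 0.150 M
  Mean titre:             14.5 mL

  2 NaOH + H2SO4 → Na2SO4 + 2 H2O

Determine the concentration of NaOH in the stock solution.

n(H2SO4) = 0.0145 × 0.150 = 2.17 × 10^-3 mol
From the 2:1 ratio, n(NaOH) in the aliquot = 2/1 × 2.17 × 10^-3 = 4.35 × 10^-3 mol
[NaOH]_dilute = 4.35 × 10^-3 / 0.0500 = 0.0870 mol/L
Dilution factor = 500.0 / 24.8 = 20.16
[NaOH]_stock = 0.0870 × 20.16 = 1.75 mol/L

1.75 M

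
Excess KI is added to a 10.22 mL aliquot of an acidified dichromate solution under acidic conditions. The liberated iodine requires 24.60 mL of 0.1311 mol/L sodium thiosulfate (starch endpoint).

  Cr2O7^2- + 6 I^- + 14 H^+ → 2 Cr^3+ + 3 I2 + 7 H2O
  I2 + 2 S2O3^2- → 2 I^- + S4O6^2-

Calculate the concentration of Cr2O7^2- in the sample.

0.05259 mol/L

n(S2O3^2-) = 0.02460 × 0.1311 = 3.225 × 10^-3 mol
n(I2) = n(S2O3^2-)/2 = 1.613 × 10^-3 mol
From the 1:3 ratio, n(Cr2O7^2-) in the aliquot = 1/3 × 1.613 × 10^-3 = 5.375 × 10^-4 mol
[Cr2O7^2-] = 5.375 × 10^-4 / 0.01022 = 0.05259 mol/L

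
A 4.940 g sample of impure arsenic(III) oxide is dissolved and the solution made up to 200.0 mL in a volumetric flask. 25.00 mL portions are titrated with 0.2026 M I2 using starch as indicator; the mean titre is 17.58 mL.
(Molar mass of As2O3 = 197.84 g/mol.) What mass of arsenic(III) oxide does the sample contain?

As2O3 + 2 I2 + 2 H2O → As2O5 + 4 HI
n(I2) per titration = 0.01758 × 0.2026 = 3.562 × 10^-3 mol
From the 1:2 ratio, n(As2O3) in each aliquot = 1/2 × 3.562 × 10^-3 = 1.781 × 10^-3 mol
n(As2O3) in the whole flask = 1.781 × 10^-3 × 200.0/25.00 = 0.01425 mol
mass of As2O3 = 0.01425 × 197.84 = 2.819 g

2.819 g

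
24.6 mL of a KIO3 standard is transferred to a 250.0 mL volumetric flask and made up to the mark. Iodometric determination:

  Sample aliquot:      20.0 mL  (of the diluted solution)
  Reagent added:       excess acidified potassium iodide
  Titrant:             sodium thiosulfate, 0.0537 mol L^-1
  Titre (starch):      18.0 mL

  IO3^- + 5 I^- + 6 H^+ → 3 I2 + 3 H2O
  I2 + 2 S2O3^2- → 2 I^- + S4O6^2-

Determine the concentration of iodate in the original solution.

0.0819 mol/L

n(S2O3^2-) = 0.0180 × 0.0537 = 9.67 × 10^-4 mol
n(I2) = n(S2O3^2-)/2 = 4.83 × 10^-4 mol
From the 1:3 ratio, n(IO3^-) in the aliquot = 1/3 × 4.83 × 10^-4 = 1.61 × 10^-4 mol
[IO3^-]_dilute = 1.61 × 10^-4 / 0.0200 = 0.00805 mol/L
[IO3^-]_original = 0.00805 × 250.0/24.6 = 0.0819 mol/L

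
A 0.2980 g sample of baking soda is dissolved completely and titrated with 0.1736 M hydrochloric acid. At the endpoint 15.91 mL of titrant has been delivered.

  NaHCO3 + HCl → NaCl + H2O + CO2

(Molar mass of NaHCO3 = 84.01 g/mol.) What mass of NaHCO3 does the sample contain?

n(HCl) = 0.01591 L × 0.1736 mol/L = 2.762 × 10^-3 mol
n(NaHCO3) = 2.762 × 10^-3 mol (1:1 ratio)
mass of NaHCO3 = 2.762 × 10^-3 × 84.01 g/mol = 0.2320 g

0.2320 g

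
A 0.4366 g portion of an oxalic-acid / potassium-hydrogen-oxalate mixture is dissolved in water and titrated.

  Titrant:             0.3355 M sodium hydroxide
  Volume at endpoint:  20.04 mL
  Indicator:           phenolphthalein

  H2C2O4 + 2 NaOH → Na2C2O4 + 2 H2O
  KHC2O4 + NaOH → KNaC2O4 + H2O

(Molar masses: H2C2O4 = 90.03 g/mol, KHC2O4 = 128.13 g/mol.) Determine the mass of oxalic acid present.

n(NaOH) = 0.02004 × 0.3355 = 6.723 × 10^-3 mol
Let x = n(H2C2O4), y = n(KHC2O4).
Titrant: 2x + 1y = 6.723 × 10^-3;  mass: 90.03x + 128.13y = 0.4366
Solving, x = 2.556 × 10^-3 mol, y = 1.612 × 10^-3 mol
mass of H2C2O4 = 2.556 × 10^-3 × 90.03 = 0.2301 g

0.2301 g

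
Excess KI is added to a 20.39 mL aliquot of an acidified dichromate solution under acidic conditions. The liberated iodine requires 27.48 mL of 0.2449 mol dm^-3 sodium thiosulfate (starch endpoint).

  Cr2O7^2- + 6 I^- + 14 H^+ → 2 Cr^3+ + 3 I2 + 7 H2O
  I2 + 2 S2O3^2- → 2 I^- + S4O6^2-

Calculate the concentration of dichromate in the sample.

0.05501 mol/L

n(S2O3^2-) = 0.02748 × 0.2449 = 6.730 × 10^-3 mol
n(I2) = n(S2O3^2-)/2 = 3.365 × 10^-3 mol
From the 1:3 ratio, n(Cr2O7^2-) in the aliquot = 1/3 × 3.365 × 10^-3 = 1.122 × 10^-3 mol
[Cr2O7^2-] = 1.122 × 10^-3 / 0.02039 = 0.05501 mol/L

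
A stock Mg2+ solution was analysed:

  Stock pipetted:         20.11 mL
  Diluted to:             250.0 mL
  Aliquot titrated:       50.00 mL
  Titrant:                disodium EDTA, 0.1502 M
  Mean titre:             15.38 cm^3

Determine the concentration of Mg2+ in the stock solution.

Mg^2+ + EDTA^4- → [Mg(EDTA)]^2-
n(EDTA) = 0.01538 × 0.1502 = 2.310 × 10^-3 mol
n(Mg2+) in the aliquot = 2.310 × 10^-3 mol (1:1 ratio)
[Mg2+]_dilute = 2.310 × 10^-3 / 0.05000 = 0.04620 mol/L
Dilution factor = 250.0 / 20.11 = 12.43
[Mg2+]_stock = 0.04620 × 12.43 = 0.5744 mol/L

0.5744 M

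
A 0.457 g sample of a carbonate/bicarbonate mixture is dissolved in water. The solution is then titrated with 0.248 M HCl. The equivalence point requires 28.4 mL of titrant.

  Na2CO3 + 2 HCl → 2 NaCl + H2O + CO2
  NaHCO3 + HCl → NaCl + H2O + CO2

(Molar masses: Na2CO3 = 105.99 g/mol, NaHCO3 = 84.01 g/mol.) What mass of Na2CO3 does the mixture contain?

0.230 g

n(HCl) = 0.0284 × 0.248 = 7.04 × 10^-3 mol
Let x = n(Na2CO3), y = n(NaHCO3).
Titrant: 2x + 1y = 7.04 × 10^-3;  mass: 105.99x + 84.01y = 0.457
Solving, x = 2.17 × 10^-3 mol, y = 2.70 × 10^-3 mol
mass of Na2CO3 = 2.17 × 10^-3 × 105.99 = 0.230 g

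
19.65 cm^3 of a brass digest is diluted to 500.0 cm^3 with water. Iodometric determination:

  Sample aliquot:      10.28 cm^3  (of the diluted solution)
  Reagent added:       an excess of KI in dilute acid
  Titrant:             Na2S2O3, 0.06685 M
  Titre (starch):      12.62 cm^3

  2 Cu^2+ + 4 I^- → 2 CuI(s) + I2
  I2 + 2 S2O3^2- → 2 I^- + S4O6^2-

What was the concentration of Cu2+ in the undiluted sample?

2.088 M

n(S2O3^2-) = 0.01262 × 0.06685 = 8.436 × 10^-4 mol
n(I2) = n(S2O3^2-)/2 = 4.218 × 10^-4 mol
From the 2:1 ratio, n(Cu2+) in the aliquot = 2/1 × 4.218 × 10^-4 = 8.436 × 10^-4 mol
[Cu2+]_dilute = 8.436 × 10^-4 / 0.01028 = 0.08207 mol/L
[Cu2+]_original = 0.08207 × 500.0/19.65 = 2.088 mol/L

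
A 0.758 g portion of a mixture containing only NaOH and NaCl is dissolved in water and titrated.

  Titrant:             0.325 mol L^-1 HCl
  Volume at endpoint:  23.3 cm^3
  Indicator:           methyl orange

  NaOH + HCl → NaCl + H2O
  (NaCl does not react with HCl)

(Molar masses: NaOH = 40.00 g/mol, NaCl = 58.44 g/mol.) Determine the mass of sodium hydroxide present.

n(HCl) = 0.0233 × 0.325 = 7.57 × 10^-3 mol
Let x = n(NaOH), y = n(NaCl).
Titrant: 1x = 7.57 × 10^-3;  mass: 40.00x + 58.44y = 0.758
Solving, x = 7.57 × 10^-3 mol, y = 7.79 × 10^-3 mol
mass of NaOH = 7.57 × 10^-3 × 40.00 = 0.303 g

0.303 g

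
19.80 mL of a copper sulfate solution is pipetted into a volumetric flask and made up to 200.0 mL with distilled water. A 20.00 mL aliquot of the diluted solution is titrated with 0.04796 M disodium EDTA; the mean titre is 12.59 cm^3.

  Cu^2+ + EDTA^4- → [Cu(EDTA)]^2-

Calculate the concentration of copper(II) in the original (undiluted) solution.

n(EDTA) = 0.01259 × 0.04796 = 6.038 × 10^-4 mol
n(Cu2+) in the aliquot = 6.038 × 10^-4 mol (1:1 ratio)
[Cu2+]_dilute = 6.038 × 10^-4 / 0.02000 = 0.03019 mol/L
Dilution factor = 200.0 / 19.80 = 10.10
[Cu2+]_stock = 0.03019 × 10.10 = 0.3050 mol/L

0.3050 M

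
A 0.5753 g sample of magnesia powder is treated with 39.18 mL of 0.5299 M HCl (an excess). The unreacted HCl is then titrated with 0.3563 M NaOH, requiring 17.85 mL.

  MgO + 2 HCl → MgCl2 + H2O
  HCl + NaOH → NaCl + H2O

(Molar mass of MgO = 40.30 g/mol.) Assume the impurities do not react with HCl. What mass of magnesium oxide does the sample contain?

0.2902 g

n(HCl) added = 0.03918 × 0.5299 = 0.02076 mol
n(NaOH) used in back-titration = 0.01785 × 0.3563 = 6.360 × 10^-3 mol
n(HCl) left over = 6.360 × 10^-3 mol (1:1 ratio)
n(HCl) consumed by analyte = 0.02076 − 6.360 × 10^-3 = 0.01440 mol
From the 1:2 ratio, n(MgO) = 1/2 × 0.01440 = 7.201 × 10^-3 mol
mass of MgO = 7.201 × 10^-3 × 40.30 = 0.2902 g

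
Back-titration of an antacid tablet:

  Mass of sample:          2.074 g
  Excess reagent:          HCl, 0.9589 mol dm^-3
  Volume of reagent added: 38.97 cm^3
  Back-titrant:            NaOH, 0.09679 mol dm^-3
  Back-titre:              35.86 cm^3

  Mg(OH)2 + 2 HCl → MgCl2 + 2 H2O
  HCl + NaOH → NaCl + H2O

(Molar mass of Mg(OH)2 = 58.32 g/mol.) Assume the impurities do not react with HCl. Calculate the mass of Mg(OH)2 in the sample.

0.9884 g

n(HCl) added = 0.03897 × 0.9589 = 0.03737 mol
n(NaOH) used in back-titration = 0.03586 × 0.09679 = 3.471 × 10^-3 mol
n(HCl) left over = 3.471 × 10^-3 mol (1:1 ratio)
n(HCl) consumed by analyte = 0.03737 − 3.471 × 10^-3 = 0.03390 mol
From the 1:2 ratio, n(Mg(OH)2) = 1/2 × 0.03390 = 0.01695 mol
mass of Mg(OH)2 = 0.01695 × 58.32 = 0.9884 g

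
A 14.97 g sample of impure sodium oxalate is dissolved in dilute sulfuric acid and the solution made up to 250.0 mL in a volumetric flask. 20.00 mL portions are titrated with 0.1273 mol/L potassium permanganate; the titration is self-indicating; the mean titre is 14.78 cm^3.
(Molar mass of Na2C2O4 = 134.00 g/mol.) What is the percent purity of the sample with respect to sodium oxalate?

52.63 %

2 MnO4^- + 5 C2O4^2- + 16 H^+ → 2 Mn^2+ + 10 CO2 + 8 H2O
n(KMnO4) per titration = 0.01478 × 0.1273 = 1.881 × 10^-3 mol
From the 5:2 ratio, n(Na2C2O4) in each aliquot = 5/2 × 1.881 × 10^-3 = 4.704 × 10^-3 mol
n(Na2C2O4) in the whole flask = 4.704 × 10^-3 × 250.0/20.00 = 0.05880 mol
mass of Na2C2O4 = 0.05880 × 134.00 = 7.879 g
% Na2C2O4 = 7.879 / 14.97 × 100 = 52.63 %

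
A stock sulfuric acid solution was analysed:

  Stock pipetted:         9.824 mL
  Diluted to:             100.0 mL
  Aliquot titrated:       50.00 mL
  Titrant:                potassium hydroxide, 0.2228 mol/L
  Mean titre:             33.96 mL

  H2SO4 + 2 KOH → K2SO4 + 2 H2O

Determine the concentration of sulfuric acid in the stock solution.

n(KOH) = 0.03396 × 0.2228 = 7.566 × 10^-3 mol
From the 1:2 ratio, n(H2SO4) in the aliquot = 1/2 × 7.566 × 10^-3 = 3.783 × 10^-3 mol
[H2SO4]_dilute = 3.783 × 10^-3 / 0.05000 = 0.07566 mol/L
Dilution factor = 100.0 / 9.824 = 10.18
[H2SO4]_stock = 0.07566 × 10.18 = 0.7702 mol/L

0.7702 mol/L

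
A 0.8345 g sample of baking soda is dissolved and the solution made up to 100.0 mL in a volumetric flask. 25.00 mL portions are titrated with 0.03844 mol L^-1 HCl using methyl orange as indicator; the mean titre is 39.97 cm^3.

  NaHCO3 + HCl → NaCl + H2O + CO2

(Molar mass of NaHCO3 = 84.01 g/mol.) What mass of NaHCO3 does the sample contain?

0.5163 g

n(HCl) per titration = 0.03997 × 0.03844 = 1.536 × 10^-3 mol
n(NaHCO3) in each aliquot = 1.536 × 10^-3 mol (1:1 ratio)
n(NaHCO3) in the whole flask = 1.536 × 10^-3 × 100.0/25.00 = 6.146 × 10^-3 mol
mass of NaHCO3 = 6.146 × 10^-3 × 84.01 = 0.5163 g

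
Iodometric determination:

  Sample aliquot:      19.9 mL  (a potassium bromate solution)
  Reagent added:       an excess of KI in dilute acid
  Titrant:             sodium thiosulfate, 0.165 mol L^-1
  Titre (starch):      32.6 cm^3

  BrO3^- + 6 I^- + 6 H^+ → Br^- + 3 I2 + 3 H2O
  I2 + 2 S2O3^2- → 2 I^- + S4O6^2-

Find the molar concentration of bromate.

n(S2O3^2-) = 0.0326 × 0.165 = 5.38 × 10^-3 mol
n(I2) = n(S2O3^2-)/2 = 2.69 × 10^-3 mol
From the 1:3 ratio, n(BrO3^-) in the aliquot = 1/3 × 2.69 × 10^-3 = 8.96 × 10^-4 mol
[BrO3^-] = 8.96 × 10^-4 / 0.0199 = 0.0451 mol/L

0.0451 mol/L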